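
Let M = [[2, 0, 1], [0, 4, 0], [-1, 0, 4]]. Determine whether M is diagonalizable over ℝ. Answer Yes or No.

No

Characteristic polynomial: p(λ) = λ^3 - 10λ^2 + 33λ - 36 = (λ - 4)(λ - 3)^2.
λ = 3 has algebraic multiplicity 2; rank(M − 3I) = 2, so geometric multiplicity = 1.
Geometric multiplicity < algebraic multiplicity, so M is not diagonalizable.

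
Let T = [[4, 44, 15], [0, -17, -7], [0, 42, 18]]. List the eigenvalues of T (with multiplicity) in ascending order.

-3, 4, 4

Characteristic polynomial: p(s) = s^3 - 5s^2 - 8s + 48 = (s - 4)^2(s + 3).
Roots (with multiplicity): -3, 4, 4.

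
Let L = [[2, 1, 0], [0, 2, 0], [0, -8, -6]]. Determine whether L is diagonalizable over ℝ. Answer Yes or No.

Characteristic polynomial: p(μ) = μ^3 + 2μ^2 - 20μ + 24 = (μ - 2)^2(μ + 6).
μ = 2 has algebraic multiplicity 2; rank(L − 2I) = 2, so geometric multiplicity = 1.
Geometric multiplicity < algebraic multiplicity, so L is not diagonalizable.

No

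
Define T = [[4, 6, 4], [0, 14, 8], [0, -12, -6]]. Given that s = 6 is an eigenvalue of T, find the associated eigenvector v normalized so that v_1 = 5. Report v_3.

T − 6I = [[-2, 6, 4], [0, 8, 8], [0, -12, -12]].
Solving (T − 6I)v = 0 gives the eigenspace spanned by (5, 5, -5).
With v_1 = 5, v = (5, 5, -5), so v_3 = -5.

-5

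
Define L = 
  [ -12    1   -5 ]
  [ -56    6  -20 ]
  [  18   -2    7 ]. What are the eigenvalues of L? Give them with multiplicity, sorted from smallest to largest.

Characteristic polynomial: p(μ) = μ^3 - μ^2 - 8μ + 12 = (μ - 2)^2(μ + 3).
Roots (with multiplicity): -3, 2, 2.

-3, 2, 2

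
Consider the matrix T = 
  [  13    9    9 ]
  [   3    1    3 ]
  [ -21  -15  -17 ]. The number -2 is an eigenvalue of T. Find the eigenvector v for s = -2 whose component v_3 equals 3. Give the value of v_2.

-3

T + 2I = [[15, 9, 9], [3, 3, 3], [-21, -15, -15]].
Solving (T + 2I)v = 0 gives the eigenspace spanned by (0, -3, 3).
With v_3 = 3, v = (0, -3, 3), so v_2 = -3.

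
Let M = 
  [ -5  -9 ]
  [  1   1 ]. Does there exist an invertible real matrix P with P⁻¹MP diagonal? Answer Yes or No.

No

Characteristic polynomial: p(t) = t^2 + 4t + 4 = (t + 2)^2.
t = -2 has algebraic multiplicity 2; rank(M + 2I) = 1, so geometric multiplicity = 1.
Geometric multiplicity < algebraic multiplicity, so M is not diagonalizable.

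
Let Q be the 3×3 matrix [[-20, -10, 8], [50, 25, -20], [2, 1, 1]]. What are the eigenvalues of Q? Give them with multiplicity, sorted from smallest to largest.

Characteristic polynomial: p(μ) = μ^3 - 6μ^2 + 9μ = μ(μ - 3)^2.
Roots (with multiplicity): 0, 3, 3.

0, 3, 3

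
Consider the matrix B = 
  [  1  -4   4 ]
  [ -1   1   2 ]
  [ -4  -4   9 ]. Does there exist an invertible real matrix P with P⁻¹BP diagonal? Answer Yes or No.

Characteristic polynomial: p(s) = s^3 - 11s^2 + 39s - 45 = (s - 5)(s - 3)^2.
s = 3 has algebraic multiplicity 2; rank(B − 3I) = 2, so geometric multiplicity = 1.
Geometric multiplicity < algebraic multiplicity, so B is not diagonalizable.

No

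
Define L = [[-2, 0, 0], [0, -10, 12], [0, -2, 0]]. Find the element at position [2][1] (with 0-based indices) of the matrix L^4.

1040

Characteristic polynomial: λ^3 + 12λ^2 + 44λ + 48 = (λ + 2)(λ + 4)(λ + 6), so the eigenvalues are -6, -4, -2.
λ=-4: eigenvector (0, 2, 1).
λ=-6: eigenvector (0, 3, 1).
λ=-2: eigenvector (1, 0, 0).
P = [[0, 0, 1], [2, 3, 0], [1, 1, 0]], D = diag(-4, -6, -2), P⁻¹ = [[0, -1, 3], [0, 1, -2], [1, 0, 0]].
L⁴ = P·diag(256, 1296, 16)·P⁻¹ = [[16, 0, 0], [0, 3376, -6240], [0, 1040, -1824]].
The requested entry is 1040.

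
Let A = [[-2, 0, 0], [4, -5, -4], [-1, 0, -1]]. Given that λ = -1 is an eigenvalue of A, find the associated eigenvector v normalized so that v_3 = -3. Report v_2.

A + 1I = [[-1, 0, 0], [4, -4, -4], [-1, 0, 0]].
Solving (A + 1I)v = 0 gives the eigenspace spanned by (0, 3, -3).
With v_3 = -3, v = (0, 3, -3), so v_2 = 3.

3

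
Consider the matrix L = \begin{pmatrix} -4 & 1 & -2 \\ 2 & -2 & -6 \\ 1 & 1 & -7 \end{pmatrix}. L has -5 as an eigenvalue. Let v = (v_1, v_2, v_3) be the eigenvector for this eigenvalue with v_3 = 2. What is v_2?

4

L + 5I = [[1, 1, -2], [2, 3, -6], [1, 1, -2]].
Solving (L + 5I)v = 0 gives the eigenspace spanned by (0, 4, 2).
With v_3 = 2, v = (0, 4, 2), so v_2 = 4.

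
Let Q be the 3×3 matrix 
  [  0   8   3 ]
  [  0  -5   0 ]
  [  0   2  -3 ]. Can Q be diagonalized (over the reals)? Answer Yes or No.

Yes

Characteristic polynomial: p(λ) = λ^3 + 8λ^2 + 15λ = λ(λ + 3)(λ + 5).
All 3 eigenvalues are distinct, so Q is diagonalizable.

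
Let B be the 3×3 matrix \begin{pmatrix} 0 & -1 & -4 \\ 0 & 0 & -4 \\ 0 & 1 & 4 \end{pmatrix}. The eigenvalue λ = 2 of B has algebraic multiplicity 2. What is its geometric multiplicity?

B − 2I = [[-2, -1, -4], [0, -2, -4], [0, 1, 2]].
This matrix has rank 2, so its null space has dimension 3 − 2 = 1.

1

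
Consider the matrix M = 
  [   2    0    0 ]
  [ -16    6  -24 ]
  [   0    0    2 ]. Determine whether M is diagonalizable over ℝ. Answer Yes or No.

Characteristic polynomial: p(λ) = λ^3 - 10λ^2 + 28λ - 24 = (λ - 6)(λ - 2)^2.
λ = 2 has algebraic multiplicity 2; rank(M − 2I) = 1, so geometric multiplicity = 2.
Every eigenvalue has geometric = algebraic multiplicity, so M is diagonalizable.

Yes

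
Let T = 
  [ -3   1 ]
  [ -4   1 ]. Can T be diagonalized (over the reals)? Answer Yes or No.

Characteristic polynomial: p(s) = s^2 + 2s + 1 = (s + 1)^2.
s = -1 has algebraic multiplicity 2; rank(T + 1I) = 1, so geometric multiplicity = 1.
Geometric multiplicity < algebraic multiplicity, so T is not diagonalizable.

No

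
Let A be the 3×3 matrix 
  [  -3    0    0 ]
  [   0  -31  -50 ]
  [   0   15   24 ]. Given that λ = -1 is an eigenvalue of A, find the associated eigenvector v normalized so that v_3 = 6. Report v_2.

-10

A + 1I = [[-2, 0, 0], [0, -30, -50], [0, 15, 25]].
Solving (A + 1I)v = 0 gives the eigenspace spanned by (0, -10, 6).
With v_3 = 6, v = (0, -10, 6), so v_2 = -10.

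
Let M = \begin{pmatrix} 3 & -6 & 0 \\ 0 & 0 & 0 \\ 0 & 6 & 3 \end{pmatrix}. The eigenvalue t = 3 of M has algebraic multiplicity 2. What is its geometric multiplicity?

2

M − 3I = [[0, -6, 0], [0, -3, 0], [0, 6, 0]].
This matrix has rank 1, so its null space has dimension 3 − 1 = 2.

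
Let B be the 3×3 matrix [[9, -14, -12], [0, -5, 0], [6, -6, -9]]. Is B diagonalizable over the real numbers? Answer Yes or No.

Characteristic polynomial: p(s) = s^3 + 5s^2 - 9s - 45 = (s - 3)(s + 3)(s + 5).
All 3 eigenvalues are distinct, so B is diagonalizable.

Yes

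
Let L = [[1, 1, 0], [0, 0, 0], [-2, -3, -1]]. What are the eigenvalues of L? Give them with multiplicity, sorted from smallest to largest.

-1, 0, 1

Characteristic polynomial: p(r) = r^3 - r = r(r - 1)(r + 1).
Roots (with multiplicity): -1, 0, 1.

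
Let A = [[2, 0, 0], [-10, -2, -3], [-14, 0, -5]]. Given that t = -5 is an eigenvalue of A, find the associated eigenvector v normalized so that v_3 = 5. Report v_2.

A + 5I = [[7, 0, 0], [-10, 3, -3], [-14, 0, 0]].
Solving (A + 5I)v = 0 gives the eigenspace spanned by (0, 5, 5).
With v_3 = 5, v = (0, 5, 5), so v_2 = 5.

5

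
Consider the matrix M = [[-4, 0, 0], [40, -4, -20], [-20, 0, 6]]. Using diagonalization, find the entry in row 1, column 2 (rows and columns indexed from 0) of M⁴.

Characteristic polynomial: s^3 + 2s^2 - 32s - 96 = (s - 6)(s + 4)^2, so the eigenvalues are -4, -4, 6.
s=-4: eigenvector (1, -4, 2).
s=6: eigenvector (0, -2, 1).
s=-4: eigenvector (0, 1, 0).
P = [[1, 0, 0], [-4, -2, 1], [2, 1, 0]], D = diag(-4, 6, -4), P⁻¹ = [[1, 0, 0], [-2, 0, 1], [0, 1, 2]].
M⁴ = P·diag(256, 1296, 256)·P⁻¹ = [[256, 0, 0], [4160, 256, -2080], [-2080, 0, 1296]].
The requested entry is -2080.

-2080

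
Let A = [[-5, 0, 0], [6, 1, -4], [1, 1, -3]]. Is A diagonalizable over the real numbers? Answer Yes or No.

No

Characteristic polynomial: p(λ) = λ^3 + 7λ^2 + 11λ + 5 = (λ + 1)^2(λ + 5).
λ = -1 has algebraic multiplicity 2; rank(A + 1I) = 2, so geometric multiplicity = 1.
Geometric multiplicity < algebraic multiplicity, so A is not diagonalizable.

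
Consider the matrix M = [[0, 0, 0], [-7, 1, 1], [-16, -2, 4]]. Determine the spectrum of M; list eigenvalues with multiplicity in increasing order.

0, 2, 3

Characteristic polynomial: p(r) = r^3 - 5r^2 + 6r = r(r - 3)(r - 2).
Roots (with multiplicity): 0, 2, 3.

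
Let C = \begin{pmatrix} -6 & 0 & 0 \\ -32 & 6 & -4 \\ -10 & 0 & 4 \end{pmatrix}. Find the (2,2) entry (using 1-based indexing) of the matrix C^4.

1296

Characteristic polynomial: λ^3 - 4λ^2 - 36λ + 144 = (λ - 6)(λ - 4)(λ + 6), so the eigenvalues are -6, 4, 6.
λ=-6: eigenvector (1, 3, 1).
λ=6: eigenvector (0, 1, 0).
λ=4: eigenvector (0, 2, 1).
P = [[1, 0, 0], [3, 1, 2], [1, 0, 1]], D = diag(-6, 6, 4), P⁻¹ = [[1, 0, 0], [-1, 1, -2], [-1, 0, 1]].
C⁴ = P·diag(1296, 1296, 256)·P⁻¹ = [[1296, 0, 0], [2080, 1296, -2080], [1040, 0, 256]].
The requested entry is 1296.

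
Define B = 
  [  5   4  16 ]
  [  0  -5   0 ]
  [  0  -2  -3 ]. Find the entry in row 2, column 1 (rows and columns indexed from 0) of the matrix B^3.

Characteristic polynomial: r^3 + 3r^2 - 25r - 75 = (r - 5)(r + 3)(r + 5), so the eigenvalues are -5, -3, 5.
r=5: eigenvector (1, 0, 0).
r=-5: eigenvector (-2, 1, 1).
r=-3: eigenvector (-2, 0, 1).
P = [[1, -2, -2], [0, 1, 0], [0, 1, 1]], D = diag(5, -5, -3), P⁻¹ = [[1, 0, 2], [0, 1, 0], [0, -1, 1]].
B³ = P·diag(125, -125, -27)·P⁻¹ = [[125, 196, 304], [0, -125, 0], [0, -98, -27]].
The requested entry is -98.

-98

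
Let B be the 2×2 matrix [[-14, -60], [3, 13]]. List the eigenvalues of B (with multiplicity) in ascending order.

Characteristic polynomial: p(t) = t^2 + t - 2 = (t - 1)(t + 2).
Roots (with multiplicity): -2, 1.

-2, 1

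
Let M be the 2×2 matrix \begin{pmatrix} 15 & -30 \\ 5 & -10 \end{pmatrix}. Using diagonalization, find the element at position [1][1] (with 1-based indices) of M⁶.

46875

Characteristic polynomial: r^2 - 5r = r(r - 5), so the eigenvalues are 0, 5.
r=5: eigenvector (3, 1).
r=0: eigenvector (-2, -1).
P = [[3, -2], [1, -1]], D = diag(5, 0), P⁻¹ = [[1, -2], [1, -3]].
M⁶ = P·diag(15625, 0)·P⁻¹ = [[46875, -93750], [15625, -31250]].
The requested entry is 46875.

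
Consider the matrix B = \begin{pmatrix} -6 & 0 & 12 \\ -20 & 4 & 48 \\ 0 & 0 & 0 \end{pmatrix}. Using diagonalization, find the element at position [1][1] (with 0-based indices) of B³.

Characteristic polynomial: μ^3 + 2μ^2 - 24μ = μ(μ - 4)(μ + 6), so the eigenvalues are -6, 0, 4.
μ=-6: eigenvector (1, 2, 0).
μ=4: eigenvector (0, 1, 0).
μ=0: eigenvector (2, -2, 1).
P = [[1, 0, 2], [2, 1, -2], [0, 0, 1]], D = diag(-6, 4, 0), P⁻¹ = [[1, 0, -2], [-2, 1, 6], [0, 0, 1]].
B³ = P·diag(-216, 64, 0)·P⁻¹ = [[-216, 0, 432], [-560, 64, 1248], [0, 0, 0]].
The requested entry is 64.

64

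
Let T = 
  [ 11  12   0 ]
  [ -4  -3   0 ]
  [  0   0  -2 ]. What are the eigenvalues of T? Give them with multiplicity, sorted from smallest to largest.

Characteristic polynomial: p(λ) = λ^3 - 6λ^2 - λ + 30 = (λ - 5)(λ - 3)(λ + 2).
Roots (with multiplicity): -2, 3, 5.

-2, 3, 5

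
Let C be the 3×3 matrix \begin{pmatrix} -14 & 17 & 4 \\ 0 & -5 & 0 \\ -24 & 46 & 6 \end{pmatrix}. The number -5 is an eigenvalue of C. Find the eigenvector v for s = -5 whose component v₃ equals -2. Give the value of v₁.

1

C + 5I = [[-9, 17, 4], [0, 0, 0], [-24, 46, 11]].
Solving (C + 5I)v = 0 gives the eigenspace spanned by (1, 1, -2).
With v₃ = -2, v = (1, 1, -2), so v₁ = 1.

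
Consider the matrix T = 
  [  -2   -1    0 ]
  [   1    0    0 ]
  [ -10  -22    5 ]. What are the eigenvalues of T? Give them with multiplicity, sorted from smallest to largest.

-1, -1, 5

Characteristic polynomial: p(λ) = λ^3 - 3λ^2 - 9λ - 5 = (λ - 5)(λ + 1)^2.
Roots (with multiplicity): -1, -1, 5.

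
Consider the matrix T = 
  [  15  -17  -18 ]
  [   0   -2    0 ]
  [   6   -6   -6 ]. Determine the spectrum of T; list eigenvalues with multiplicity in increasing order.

Characteristic polynomial: p(s) = s^3 - 7s^2 + 36 = (s - 6)(s - 3)(s + 2).
Roots (with multiplicity): -2, 3, 6.

-2, 3, 6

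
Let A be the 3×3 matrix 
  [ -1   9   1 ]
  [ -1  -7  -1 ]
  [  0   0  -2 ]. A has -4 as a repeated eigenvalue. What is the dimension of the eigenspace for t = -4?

A + 4I = [[3, 9, 1], [-1, -3, -1], [0, 0, 2]].
This matrix has rank 2, so its null space has dimension 3 − 2 = 1.

1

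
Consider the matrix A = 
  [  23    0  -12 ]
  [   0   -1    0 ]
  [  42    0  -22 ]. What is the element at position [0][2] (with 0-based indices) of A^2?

Characteristic polynomial: t^3 - 3t - 2 = (t - 2)(t + 1)^2, so the eigenvalues are -1, -1, 2.
t=-1: eigenvector (1, -2, 2).
t=2: eigenvector (-4, 0, -7).
t=-1: eigenvector (0, 1, 0).
P = [[1, -4, 0], [-2, 0, 1], [2, -7, 0]], D = diag(-1, 2, -1), P⁻¹ = [[-7, 0, 4], [-2, 0, 1], [-14, 1, 8]].
A² = P·diag(1, 4, 1)·P⁻¹ = [[25, 0, -12], [0, 1, 0], [42, 0, -20]].
The requested entry is -12.

-12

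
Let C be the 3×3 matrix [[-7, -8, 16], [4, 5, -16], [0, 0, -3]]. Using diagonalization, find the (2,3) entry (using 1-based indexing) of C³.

-112

Characteristic polynomial: r^3 + 5r^2 + 3r - 9 = (r - 1)(r + 3)^2, so the eigenvalues are -3, -3, 1.
r=1: eigenvector (1, -1, 0).
r=-3: eigenvector (2, -1, 0).
r=-3: eigenvector (0, 2, 1).
P = [[1, 2, 0], [-1, -1, 2], [0, 0, 1]], D = diag(1, -3, -3), P⁻¹ = [[-1, -2, 4], [1, 1, -2], [0, 0, 1]].
C³ = P·diag(1, -27, -27)·P⁻¹ = [[-55, -56, 112], [28, 29, -112], [0, 0, -27]].
The requested entry is -112.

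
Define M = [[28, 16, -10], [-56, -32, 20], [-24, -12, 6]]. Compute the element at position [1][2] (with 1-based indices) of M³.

496

Characteristic polynomial: r^3 - 2r^2 - 24r = r(r - 6)(r + 4), so the eigenvalues are -4, 0, 6.
r=6: eigenvector (-1, 2, 1).
r=0: eigenvector (-1, 3, 2).
r=-4: eigenvector (1, -2, 0).
P = [[-1, -1, 1], [2, 3, -2], [1, 2, 0]], D = diag(6, 0, -4), P⁻¹ = [[-4, -2, 1], [2, 1, 0], [-1, -1, 1]].
M³ = P·diag(216, 0, -64)·P⁻¹ = [[928, 496, -280], [-1856, -992, 560], [-864, -432, 216]].
The requested entry is 496.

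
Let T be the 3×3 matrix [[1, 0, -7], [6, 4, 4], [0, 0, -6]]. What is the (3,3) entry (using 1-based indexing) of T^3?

-216

Characteristic polynomial: μ^3 + μ^2 - 26μ + 24 = (μ - 4)(μ - 1)(μ + 6), so the eigenvalues are -6, 1, 4.
μ=1: eigenvector (1, -2, 0).
μ=4: eigenvector (0, 1, 0).
μ=-6: eigenvector (1, -1, 1).
P = [[1, 0, 1], [-2, 1, -1], [0, 0, 1]], D = diag(1, 4, -6), P⁻¹ = [[1, 0, -1], [2, 1, -1], [0, 0, 1]].
T³ = P·diag(1, 64, -216)·P⁻¹ = [[1, 0, -217], [126, 64, 154], [0, 0, -216]].
The requested entry is -216.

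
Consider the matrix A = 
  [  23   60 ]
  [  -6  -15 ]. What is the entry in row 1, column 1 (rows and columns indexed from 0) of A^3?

-855

Characteristic polynomial: t^2 - 8t + 15 = (t - 5)(t - 3), so the eigenvalues are 3, 5.
t=3: eigenvector (-3, 1).
t=5: eigenvector (10, -3).
P = [[-3, 10], [1, -3]], D = diag(3, 5), P⁻¹ = [[3, 10], [1, 3]].
A³ = P·diag(27, 125)·P⁻¹ = [[1007, 2940], [-294, -855]].
The requested entry is -855.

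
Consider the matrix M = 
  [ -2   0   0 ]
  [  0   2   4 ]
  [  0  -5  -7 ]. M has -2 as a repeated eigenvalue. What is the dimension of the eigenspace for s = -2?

M + 2I = [[0, 0, 0], [0, 4, 4], [0, -5, -5]].
This matrix has rank 1, so its null space has dimension 3 − 1 = 2.

2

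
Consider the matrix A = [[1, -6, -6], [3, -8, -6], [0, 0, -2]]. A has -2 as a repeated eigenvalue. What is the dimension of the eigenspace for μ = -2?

2

A + 2I = [[3, -6, -6], [3, -6, -6], [0, 0, 0]].
This matrix has rank 1, so its null space has dimension 3 − 1 = 2.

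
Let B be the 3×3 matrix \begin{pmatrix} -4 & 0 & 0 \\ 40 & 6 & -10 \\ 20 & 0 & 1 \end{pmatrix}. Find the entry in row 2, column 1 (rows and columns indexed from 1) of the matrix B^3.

520

Characteristic polynomial: s^3 - 3s^2 - 22s + 24 = (s - 6)(s - 1)(s + 4), so the eigenvalues are -4, 1, 6.
s=-4: eigenvector (1, -8, -4).
s=6: eigenvector (0, 1, 0).
s=1: eigenvector (0, 2, 1).
P = [[1, 0, 0], [-8, 1, 2], [-4, 0, 1]], D = diag(-4, 6, 1), P⁻¹ = [[1, 0, 0], [0, 1, -2], [4, 0, 1]].
B³ = P·diag(-64, 216, 1)·P⁻¹ = [[-64, 0, 0], [520, 216, -430], [260, 0, 1]].
The requested entry is 520.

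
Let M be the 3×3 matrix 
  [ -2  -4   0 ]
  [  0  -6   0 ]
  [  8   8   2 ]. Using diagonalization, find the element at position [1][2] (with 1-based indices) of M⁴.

1280

Characteristic polynomial: μ^3 + 6μ^2 - 4μ - 24 = (μ - 2)(μ + 2)(μ + 6), so the eigenvalues are -6, -2, 2.
μ=-6: eigenvector (1, 1, -2).
μ=-2: eigenvector (1, 0, -2).
μ=2: eigenvector (0, 0, 1).
P = [[1, 1, 0], [1, 0, 0], [-2, -2, 1]], D = diag(-6, -2, 2), P⁻¹ = [[0, 1, 0], [1, -1, 0], [2, 0, 1]].
M⁴ = P·diag(1296, 16, 16)·P⁻¹ = [[16, 1280, 0], [0, 1296, 0], [0, -2560, 16]].
The requested entry is 1280.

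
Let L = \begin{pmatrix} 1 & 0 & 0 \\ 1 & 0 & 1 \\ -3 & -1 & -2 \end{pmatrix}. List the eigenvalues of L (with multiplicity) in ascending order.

Characteristic polynomial: p(t) = t^3 + t^2 - t - 1 = (t - 1)(t + 1)^2.
Roots (with multiplicity): -1, -1, 1.

-1, -1, 1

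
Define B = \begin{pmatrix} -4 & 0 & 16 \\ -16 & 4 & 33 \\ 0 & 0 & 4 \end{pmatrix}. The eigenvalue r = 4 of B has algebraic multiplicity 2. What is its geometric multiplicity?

1

B − 4I = [[-8, 0, 16], [-16, 0, 33], [0, 0, 0]].
This matrix has rank 2, so its null space has dimension 3 − 2 = 1.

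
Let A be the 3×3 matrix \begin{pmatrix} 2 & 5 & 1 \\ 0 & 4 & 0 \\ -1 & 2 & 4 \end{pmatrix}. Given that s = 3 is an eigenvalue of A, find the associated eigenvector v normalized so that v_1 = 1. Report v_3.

A − 3I = [[-1, 5, 1], [0, 1, 0], [-1, 2, 1]].
Solving (A − 3I)v = 0 gives the eigenspace spanned by (1, 0, 1).
With v_1 = 1, v = (1, 0, 1), so v_3 = 1.

1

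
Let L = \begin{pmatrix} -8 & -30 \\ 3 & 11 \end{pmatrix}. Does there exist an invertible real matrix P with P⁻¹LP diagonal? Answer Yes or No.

Characteristic polynomial: p(t) = t^2 - 3t + 2 = (t - 2)(t - 1).
All 2 eigenvalues are distinct, so L is diagonalizable.

Yes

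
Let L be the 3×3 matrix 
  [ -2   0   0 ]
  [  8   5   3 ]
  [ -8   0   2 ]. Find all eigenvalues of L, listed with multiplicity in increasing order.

-2, 2, 5

Characteristic polynomial: p(μ) = μ^3 - 5μ^2 - 4μ + 20 = (μ - 5)(μ - 2)(μ + 2).
Roots (with multiplicity): -2, 2, 5.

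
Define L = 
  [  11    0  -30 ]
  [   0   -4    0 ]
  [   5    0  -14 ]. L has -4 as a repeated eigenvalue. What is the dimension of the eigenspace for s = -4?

L + 4I = [[15, 0, -30], [0, 0, 0], [5, 0, -10]].
This matrix has rank 1, so its null space has dimension 3 − 1 = 2.

2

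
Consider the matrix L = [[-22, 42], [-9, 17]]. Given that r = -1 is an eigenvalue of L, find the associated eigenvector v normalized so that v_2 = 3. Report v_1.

L + 1I = [[-21, 42], [-9, 18]].
Solving (L + 1I)v = 0 gives the eigenspace spanned by (6, 3).
With v_2 = 3, v = (6, 3), so v_1 = 6.

6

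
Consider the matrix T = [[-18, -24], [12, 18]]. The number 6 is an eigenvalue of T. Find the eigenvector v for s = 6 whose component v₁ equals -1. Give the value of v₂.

T − 6I = [[-24, -24], [12, 12]].
Solving (T − 6I)v = 0 gives the eigenspace spanned by (-1, 1).
With v₁ = -1, v = (-1, 1), so v₂ = 1.

1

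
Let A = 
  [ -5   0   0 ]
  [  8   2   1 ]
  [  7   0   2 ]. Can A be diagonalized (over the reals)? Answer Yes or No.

No

Characteristic polynomial: p(t) = t^3 + t^2 - 16t + 20 = (t - 2)^2(t + 5).
t = 2 has algebraic multiplicity 2; rank(A − 2I) = 2, so geometric multiplicity = 1.
Geometric multiplicity < algebraic multiplicity, so A is not diagonalizable.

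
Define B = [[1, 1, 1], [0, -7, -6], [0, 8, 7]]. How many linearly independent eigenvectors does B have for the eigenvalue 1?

1

B − 1I = [[0, 1, 1], [0, -8, -6], [0, 8, 6]].
This matrix has rank 2, so its null space has dimension 3 − 2 = 1.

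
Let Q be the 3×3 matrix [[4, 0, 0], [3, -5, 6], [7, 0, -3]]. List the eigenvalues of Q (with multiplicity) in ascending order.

Characteristic polynomial: p(λ) = λ^3 + 4λ^2 - 17λ - 60 = (λ - 4)(λ + 3)(λ + 5).
Roots (with multiplicity): -5, -3, 4.

-5, -3, 4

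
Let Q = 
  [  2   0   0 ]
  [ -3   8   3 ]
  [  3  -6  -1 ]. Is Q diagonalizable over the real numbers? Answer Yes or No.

Yes

Characteristic polynomial: p(λ) = λ^3 - 9λ^2 + 24λ - 20 = (λ - 5)(λ - 2)^2.
λ = 2 has algebraic multiplicity 2; rank(Q − 2I) = 1, so geometric multiplicity = 2.
Every eigenvalue has geometric = algebraic multiplicity, so Q is diagonalizable.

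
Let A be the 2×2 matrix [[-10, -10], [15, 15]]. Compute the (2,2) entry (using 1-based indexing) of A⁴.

1875

Characteristic polynomial: r^2 - 5r = r(r - 5), so the eigenvalues are 0, 5.
r=5: eigenvector (-2, 3).
r=0: eigenvector (1, -1).
P = [[-2, 1], [3, -1]], D = diag(5, 0), P⁻¹ = [[1, 1], [3, 2]].
A⁴ = P·diag(625, 0)·P⁻¹ = [[-1250, -1250], [1875, 1875]].
The requested entry is 1875.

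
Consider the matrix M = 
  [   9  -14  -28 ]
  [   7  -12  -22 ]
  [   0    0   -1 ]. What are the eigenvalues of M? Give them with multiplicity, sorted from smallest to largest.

-5, -1, 2

Characteristic polynomial: p(s) = s^3 + 4s^2 - 7s - 10 = (s - 2)(s + 1)(s + 5).
Roots (with multiplicity): -5, -1, 2.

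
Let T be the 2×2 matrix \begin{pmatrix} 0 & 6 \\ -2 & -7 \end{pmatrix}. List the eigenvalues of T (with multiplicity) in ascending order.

-4, -3

Characteristic polynomial: p(r) = r^2 + 7r + 12 = (r + 3)(r + 4).
Roots (with multiplicity): -4, -3.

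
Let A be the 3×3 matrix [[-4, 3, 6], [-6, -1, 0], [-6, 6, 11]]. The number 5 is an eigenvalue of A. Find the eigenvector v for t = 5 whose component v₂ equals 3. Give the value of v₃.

-6

A − 5I = [[-9, 3, 6], [-6, -6, 0], [-6, 6, 6]].
Solving (A − 5I)v = 0 gives the eigenspace spanned by (-3, 3, -6).
With v₂ = 3, v = (-3, 3, -6), so v₃ = -6.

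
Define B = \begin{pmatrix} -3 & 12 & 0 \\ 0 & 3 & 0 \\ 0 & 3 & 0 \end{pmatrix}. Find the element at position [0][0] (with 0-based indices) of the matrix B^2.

Characteristic polynomial: s^3 - 9s = s(s - 3)(s + 3), so the eigenvalues are -3, 0, 3.
s=-3: eigenvector (1, 0, 0).
s=0: eigenvector (0, 0, 1).
s=3: eigenvector (2, 1, 1).
P = [[1, 0, 2], [0, 0, 1], [0, 1, 1]], D = diag(-3, 0, 3), P⁻¹ = [[1, -2, 0], [0, -1, 1], [0, 1, 0]].
B² = P·diag(9, 0, 9)·P⁻¹ = [[9, 0, 0], [0, 9, 0], [0, 9, 0]].
The requested entry is 9.

9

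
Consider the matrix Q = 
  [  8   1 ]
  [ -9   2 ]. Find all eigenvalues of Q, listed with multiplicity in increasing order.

5, 5

Characteristic polynomial: p(r) = r^2 - 10r + 25 = (r - 5)^2.
Roots (with multiplicity): 5, 5.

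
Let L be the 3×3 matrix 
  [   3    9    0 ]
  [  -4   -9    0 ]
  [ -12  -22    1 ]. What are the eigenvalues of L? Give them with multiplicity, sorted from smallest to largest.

Characteristic polynomial: p(μ) = μ^3 + 5μ^2 + 3μ - 9 = (μ - 1)(μ + 3)^2.
Roots (with multiplicity): -3, -3, 1.

-3, -3, 1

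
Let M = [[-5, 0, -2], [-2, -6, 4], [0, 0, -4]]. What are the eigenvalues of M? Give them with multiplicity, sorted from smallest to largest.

Characteristic polynomial: p(s) = s^3 + 15s^2 + 74s + 120 = (s + 4)(s + 5)(s + 6).
Roots (with multiplicity): -6, -5, -4.

-6, -5, -4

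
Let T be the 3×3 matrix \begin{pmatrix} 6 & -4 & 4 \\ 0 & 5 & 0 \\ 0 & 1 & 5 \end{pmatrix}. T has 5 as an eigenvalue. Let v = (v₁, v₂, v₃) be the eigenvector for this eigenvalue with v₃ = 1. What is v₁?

T − 5I = [[1, -4, 4], [0, 0, 0], [0, 1, 0]].
Solving (T − 5I)v = 0 gives the eigenspace spanned by (-4, 0, 1).
With v₃ = 1, v = (-4, 0, 1), so v₁ = -4.

-4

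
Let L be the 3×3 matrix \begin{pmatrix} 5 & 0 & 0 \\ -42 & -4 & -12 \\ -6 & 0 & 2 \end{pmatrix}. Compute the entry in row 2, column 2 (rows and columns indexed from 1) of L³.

Characteristic polynomial: s^3 - 3s^2 - 18s + 40 = (s - 5)(s - 2)(s + 4), so the eigenvalues are -4, 2, 5.
s=5: eigenvector (1, -2, -2).
s=-4: eigenvector (0, 1, 0).
s=2: eigenvector (0, -2, 1).
P = [[1, 0, 0], [-2, 1, -2], [-2, 0, 1]], D = diag(5, -4, 2), P⁻¹ = [[1, 0, 0], [6, 1, 2], [2, 0, 1]].
L³ = P·diag(125, -64, 8)·P⁻¹ = [[125, 0, 0], [-666, -64, -144], [-234, 0, 8]].
The requested entry is -64.

-64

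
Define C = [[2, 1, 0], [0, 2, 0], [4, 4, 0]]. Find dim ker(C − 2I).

C − 2I = [[0, 1, 0], [0, 0, 0], [4, 4, -2]].
This matrix has rank 2, so its null space has dimension 3 − 2 = 1.

1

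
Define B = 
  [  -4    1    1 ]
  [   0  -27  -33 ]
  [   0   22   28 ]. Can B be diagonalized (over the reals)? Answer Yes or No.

Characteristic polynomial: p(μ) = μ^3 + 3μ^2 - 34μ - 120 = (μ - 6)(μ + 4)(μ + 5).
All 3 eigenvalues are distinct, so B is diagonalizable.

Yes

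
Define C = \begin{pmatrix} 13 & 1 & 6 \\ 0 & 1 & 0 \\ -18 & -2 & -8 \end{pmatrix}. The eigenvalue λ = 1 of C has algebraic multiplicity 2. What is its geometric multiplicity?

1

C − 1I = [[12, 1, 6], [0, 0, 0], [-18, -2, -9]].
This matrix has rank 2, so its null space has dimension 3 − 2 = 1.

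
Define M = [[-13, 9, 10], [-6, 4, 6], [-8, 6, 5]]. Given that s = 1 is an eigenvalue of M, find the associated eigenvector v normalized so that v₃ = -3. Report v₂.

M − 1I = [[-14, 9, 10], [-6, 3, 6], [-8, 6, 4]].
Solving (M − 1I)v = 0 gives the eigenspace spanned by (-6, -6, -3).
With v₃ = -3, v = (-6, -6, -3), so v₂ = -6.

-6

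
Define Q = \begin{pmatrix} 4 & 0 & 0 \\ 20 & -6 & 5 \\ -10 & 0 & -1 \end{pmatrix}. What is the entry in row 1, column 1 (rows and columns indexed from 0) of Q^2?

36

Characteristic polynomial: s^3 + 3s^2 - 22s - 24 = (s - 4)(s + 1)(s + 6), so the eigenvalues are -6, -1, 4.
s=-1: eigenvector (0, 1, 1).
s=-6: eigenvector (0, 1, 0).
s=4: eigenvector (1, 1, -2).
P = [[0, 0, 1], [1, 1, 1], [1, 0, -2]], D = diag(-1, -6, 4), P⁻¹ = [[2, 0, 1], [-3, 1, -1], [1, 0, 0]].
Q² = P·diag(1, 36, 16)·P⁻¹ = [[16, 0, 0], [-90, 36, -35], [-30, 0, 1]].
The requested entry is 36.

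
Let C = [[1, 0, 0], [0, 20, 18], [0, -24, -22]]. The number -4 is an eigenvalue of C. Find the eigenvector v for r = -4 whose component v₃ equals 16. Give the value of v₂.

-12

C + 4I = [[5, 0, 0], [0, 24, 18], [0, -24, -18]].
Solving (C + 4I)v = 0 gives the eigenspace spanned by (0, -12, 16).
With v₃ = 16, v = (0, -12, 16), so v₂ = -12.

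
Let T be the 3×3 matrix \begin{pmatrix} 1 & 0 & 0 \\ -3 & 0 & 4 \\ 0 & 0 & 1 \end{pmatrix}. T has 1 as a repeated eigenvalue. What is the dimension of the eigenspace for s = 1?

2

T − 1I = [[0, 0, 0], [-3, -1, 4], [0, 0, 0]].
This matrix has rank 1, so its null space has dimension 3 − 1 = 2.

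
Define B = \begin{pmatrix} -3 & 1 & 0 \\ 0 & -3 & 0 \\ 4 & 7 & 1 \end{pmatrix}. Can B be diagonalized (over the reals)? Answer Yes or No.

No

Characteristic polynomial: p(r) = r^3 + 5r^2 + 3r - 9 = (r - 1)(r + 3)^2.
r = -3 has algebraic multiplicity 2; rank(B + 3I) = 2, so geometric multiplicity = 1.
Geometric multiplicity < algebraic multiplicity, so B is not diagonalizable.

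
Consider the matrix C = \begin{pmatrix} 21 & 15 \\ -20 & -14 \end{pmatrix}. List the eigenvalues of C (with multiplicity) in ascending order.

1, 6

Characteristic polynomial: p(r) = r^2 - 7r + 6 = (r - 6)(r - 1).
Roots (with multiplicity): 1, 6.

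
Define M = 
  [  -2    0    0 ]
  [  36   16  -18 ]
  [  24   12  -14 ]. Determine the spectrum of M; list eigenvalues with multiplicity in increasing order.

-2, -2, 4

Characteristic polynomial: p(μ) = μ^3 - 12μ - 16 = (μ - 4)(μ + 2)^2.
Roots (with multiplicity): -2, -2, 4.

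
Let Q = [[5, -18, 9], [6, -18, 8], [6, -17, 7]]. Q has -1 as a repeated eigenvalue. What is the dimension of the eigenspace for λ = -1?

Q + 1I = [[6, -18, 9], [6, -17, 8], [6, -17, 8]].
This matrix has rank 2, so its null space has dimension 3 − 2 = 1.

1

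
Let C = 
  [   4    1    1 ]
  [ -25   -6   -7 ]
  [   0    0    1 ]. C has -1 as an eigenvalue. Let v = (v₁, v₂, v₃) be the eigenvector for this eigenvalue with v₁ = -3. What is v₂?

C + 1I = [[5, 1, 1], [-25, -5, -7], [0, 0, 2]].
Solving (C + 1I)v = 0 gives the eigenspace spanned by (-3, 15, 0).
With v₁ = -3, v = (-3, 15, 0), so v₂ = 15.

15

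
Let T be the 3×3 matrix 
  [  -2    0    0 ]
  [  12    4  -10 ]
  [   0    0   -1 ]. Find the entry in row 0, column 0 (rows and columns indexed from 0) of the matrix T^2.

Characteristic polynomial: λ^3 - λ^2 - 10λ - 8 = (λ - 4)(λ + 1)(λ + 2), so the eigenvalues are -2, -1, 4.
λ=4: eigenvector (0, 1, 0).
λ=-2: eigenvector (1, -2, 0).
λ=-1: eigenvector (0, 2, 1).
P = [[0, 1, 0], [1, -2, 2], [0, 0, 1]], D = diag(4, -2, -1), P⁻¹ = [[2, 1, -2], [1, 0, 0], [0, 0, 1]].
T² = P·diag(16, 4, 1)·P⁻¹ = [[4, 0, 0], [24, 16, -30], [0, 0, 1]].
The requested entry is 4.

4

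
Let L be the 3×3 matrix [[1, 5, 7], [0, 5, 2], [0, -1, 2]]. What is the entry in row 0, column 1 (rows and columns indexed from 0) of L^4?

Characteristic polynomial: λ^3 - 8λ^2 + 19λ - 12 = (λ - 4)(λ - 3)(λ - 1), so the eigenvalues are 1, 3, 4.
λ=4: eigenvector (1, 2, -1).
λ=1: eigenvector (1, 0, 0).
λ=3: eigenvector (1, -1, 1).
P = [[1, 1, 1], [2, 0, -1], [-1, 0, 1]], D = diag(4, 1, 3), P⁻¹ = [[0, 1, 1], [1, -2, -3], [0, 1, 2]].
L⁴ = P·diag(256, 1, 81)·P⁻¹ = [[1, 335, 415], [0, 431, 350], [0, -175, -94]].
The requested entry is 335.

335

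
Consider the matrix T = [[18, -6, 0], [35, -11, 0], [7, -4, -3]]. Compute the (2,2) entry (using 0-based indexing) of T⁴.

Characteristic polynomial: r^3 - 4r^2 - 9r + 36 = (r - 4)(r - 3)(r + 3), so the eigenvalues are -3, 3, 4.
r=4: eigenvector (3, 7, -1).
r=3: eigenvector (2, 5, -1).
r=-3: eigenvector (0, 0, 1).
P = [[3, 2, 0], [7, 5, 0], [-1, -1, 1]], D = diag(4, 3, -3), P⁻¹ = [[5, -2, 0], [-7, 3, 0], [-2, 1, 1]].
T⁴ = P·diag(256, 81, 81)·P⁻¹ = [[2706, -1050, 0], [6125, -2369, 0], [-875, 350, 81]].
The requested entry is 81.

81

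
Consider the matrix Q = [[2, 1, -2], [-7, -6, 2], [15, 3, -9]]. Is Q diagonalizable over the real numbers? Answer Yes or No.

No

Characteristic polynomial: p(r) = r^3 + 13r^2 + 55r + 75 = (r + 3)(r + 5)^2.
r = -5 has algebraic multiplicity 2; rank(Q + 5I) = 2, so geometric multiplicity = 1.
Geometric multiplicity < algebraic multiplicity, so Q is not diagonalizable.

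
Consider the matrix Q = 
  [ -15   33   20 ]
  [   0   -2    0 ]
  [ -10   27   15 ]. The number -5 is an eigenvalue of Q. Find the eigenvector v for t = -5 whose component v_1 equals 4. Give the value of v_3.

2

Q + 5I = [[-10, 33, 20], [0, 3, 0], [-10, 27, 20]].
Solving (Q + 5I)v = 0 gives the eigenspace spanned by (4, 0, 2).
With v_1 = 4, v = (4, 0, 2), so v_3 = 2.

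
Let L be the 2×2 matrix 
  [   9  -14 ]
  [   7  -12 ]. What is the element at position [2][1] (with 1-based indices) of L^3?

Characteristic polynomial: λ^2 + 3λ - 10 = (λ - 2)(λ + 5), so the eigenvalues are -5, 2.
λ=2: eigenvector (2, 1).
λ=-5: eigenvector (1, 1).
P = [[2, 1], [1, 1]], D = diag(2, -5), P⁻¹ = [[1, -1], [-1, 2]].
L³ = P·diag(8, -125)·P⁻¹ = [[141, -266], [133, -258]].
The requested entry is 133.

133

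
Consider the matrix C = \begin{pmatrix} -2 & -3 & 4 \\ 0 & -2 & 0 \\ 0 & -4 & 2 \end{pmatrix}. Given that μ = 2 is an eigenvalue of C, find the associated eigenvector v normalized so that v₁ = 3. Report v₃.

3

C − 2I = [[-4, -3, 4], [0, -4, 0], [0, -4, 0]].
Solving (C − 2I)v = 0 gives the eigenspace spanned by (3, 0, 3).
With v₁ = 3, v = (3, 0, 3), so v₃ = 3.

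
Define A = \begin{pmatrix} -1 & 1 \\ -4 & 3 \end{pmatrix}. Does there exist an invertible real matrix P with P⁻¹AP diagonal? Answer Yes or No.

No

Characteristic polynomial: p(μ) = μ^2 - 2μ + 1 = (μ - 1)^2.
μ = 1 has algebraic multiplicity 2; rank(A − 1I) = 1, so geometric multiplicity = 1.
Geometric multiplicity < algebraic multiplicity, so A is not diagonalizable.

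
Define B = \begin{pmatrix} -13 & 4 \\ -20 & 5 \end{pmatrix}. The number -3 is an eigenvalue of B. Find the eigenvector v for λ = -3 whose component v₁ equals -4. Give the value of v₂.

B + 3I = [[-10, 4], [-20, 8]].
Solving (B + 3I)v = 0 gives the eigenspace spanned by (-4, -10).
With v₁ = -4, v = (-4, -10), so v₂ = -10.

-10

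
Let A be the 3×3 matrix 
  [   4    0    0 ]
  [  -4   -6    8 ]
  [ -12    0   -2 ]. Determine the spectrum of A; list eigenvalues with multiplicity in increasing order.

Characteristic polynomial: p(t) = t^3 + 4t^2 - 20t - 48 = (t - 4)(t + 2)(t + 6).
Roots (with multiplicity): -6, -2, 4.

-6, -2, 4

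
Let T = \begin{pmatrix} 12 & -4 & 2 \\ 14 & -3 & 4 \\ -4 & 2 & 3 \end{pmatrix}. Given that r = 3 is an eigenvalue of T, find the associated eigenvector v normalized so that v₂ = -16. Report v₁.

-8

T − 3I = [[9, -4, 2], [14, -6, 4], [-4, 2, 0]].
Solving (T − 3I)v = 0 gives the eigenspace spanned by (-8, -16, 4).
With v₂ = -16, v = (-8, -16, 4), so v₁ = -8.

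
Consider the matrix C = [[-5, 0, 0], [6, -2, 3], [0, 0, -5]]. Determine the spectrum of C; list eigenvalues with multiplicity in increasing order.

-5, -5, -2

Characteristic polynomial: p(λ) = λ^3 + 12λ^2 + 45λ + 50 = (λ + 2)(λ + 5)^2.
Roots (with multiplicity): -5, -5, -2.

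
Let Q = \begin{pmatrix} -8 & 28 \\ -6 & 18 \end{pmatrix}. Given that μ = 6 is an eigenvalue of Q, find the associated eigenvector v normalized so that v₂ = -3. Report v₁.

Q − 6I = [[-14, 28], [-6, 12]].
Solving (Q − 6I)v = 0 gives the eigenspace spanned by (-6, -3).
With v₂ = -3, v = (-6, -3), so v₁ = -6.

-6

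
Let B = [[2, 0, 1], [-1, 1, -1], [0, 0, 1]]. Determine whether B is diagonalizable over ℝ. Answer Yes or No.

Characteristic polynomial: p(λ) = λ^3 - 4λ^2 + 5λ - 2 = (λ - 2)(λ - 1)^2.
λ = 1 has algebraic multiplicity 2; rank(B − 1I) = 1, so geometric multiplicity = 2.
Every eigenvalue has geometric = algebraic multiplicity, so B is diagonalizable.

Yes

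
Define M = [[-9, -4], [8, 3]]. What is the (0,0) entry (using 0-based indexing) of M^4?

1249

Characteristic polynomial: λ^2 + 6λ + 5 = (λ + 1)(λ + 5), so the eigenvalues are -5, -1.
λ=-1: eigenvector (-1, 2).
λ=-5: eigenvector (-1, 1).
P = [[-1, -1], [2, 1]], D = diag(-1, -5), P⁻¹ = [[1, 1], [-2, -1]].
M⁴ = P·diag(1, 625)·P⁻¹ = [[1249, 624], [-1248, -623]].
The requested entry is 1249.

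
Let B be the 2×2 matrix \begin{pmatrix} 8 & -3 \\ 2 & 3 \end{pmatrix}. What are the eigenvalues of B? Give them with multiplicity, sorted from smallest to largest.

Characteristic polynomial: p(s) = s^2 - 11s + 30 = (s - 6)(s - 5).
Roots (with multiplicity): 5, 6.

5, 6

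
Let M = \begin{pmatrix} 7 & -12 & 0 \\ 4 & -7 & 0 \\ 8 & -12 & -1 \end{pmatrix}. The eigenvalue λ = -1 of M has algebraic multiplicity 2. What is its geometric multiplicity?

M + 1I = [[8, -12, 0], [4, -6, 0], [8, -12, 0]].
This matrix has rank 1, so its null space has dimension 3 − 1 = 2.

2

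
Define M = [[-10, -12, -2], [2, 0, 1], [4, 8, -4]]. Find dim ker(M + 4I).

1

M + 4I = [[-6, -12, -2], [2, 4, 1], [4, 8, 0]].
This matrix has rank 2, so its null space has dimension 3 − 2 = 1.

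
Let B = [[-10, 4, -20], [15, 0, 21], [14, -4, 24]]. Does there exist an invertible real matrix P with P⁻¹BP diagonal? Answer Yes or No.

No

Characteristic polynomial: p(λ) = λ^3 - 14λ^2 + 64λ - 96 = (λ - 6)(λ - 4)^2.
λ = 4 has algebraic multiplicity 2; rank(B − 4I) = 2, so geometric multiplicity = 1.
Geometric multiplicity < algebraic multiplicity, so B is not diagonalizable.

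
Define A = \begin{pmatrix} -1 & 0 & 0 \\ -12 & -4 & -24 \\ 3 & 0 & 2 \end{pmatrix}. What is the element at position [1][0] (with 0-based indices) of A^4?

Characteristic polynomial: μ^3 + 3μ^2 - 6μ - 8 = (μ - 2)(μ + 1)(μ + 4), so the eigenvalues are -4, -1, 2.
μ=-1: eigenvector (1, 4, -1).
μ=-4: eigenvector (0, 1, 0).
μ=2: eigenvector (0, -4, 1).
P = [[1, 0, 0], [4, 1, -4], [-1, 0, 1]], D = diag(-1, -4, 2), P⁻¹ = [[1, 0, 0], [0, 1, 4], [1, 0, 1]].
A⁴ = P·diag(1, 256, 16)·P⁻¹ = [[1, 0, 0], [-60, 256, 960], [15, 0, 16]].
The requested entry is -60.

-60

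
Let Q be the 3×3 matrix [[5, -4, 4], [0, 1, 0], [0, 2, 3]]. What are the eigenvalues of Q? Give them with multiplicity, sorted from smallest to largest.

Characteristic polynomial: p(s) = s^3 - 9s^2 + 23s - 15 = (s - 5)(s - 3)(s - 1).
Roots (with multiplicity): 1, 3, 5.

1, 3, 5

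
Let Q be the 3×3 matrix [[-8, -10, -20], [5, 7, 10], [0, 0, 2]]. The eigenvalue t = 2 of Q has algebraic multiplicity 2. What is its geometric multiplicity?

2

Q − 2I = [[-10, -10, -20], [5, 5, 10], [0, 0, 0]].
This matrix has rank 1, so its null space has dimension 3 − 1 = 2.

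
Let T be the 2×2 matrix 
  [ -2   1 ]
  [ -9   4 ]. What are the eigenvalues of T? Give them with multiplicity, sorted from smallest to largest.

1, 1

Characteristic polynomial: p(μ) = μ^2 - 2μ + 1 = (μ - 1)^2.
Roots (with multiplicity): 1, 1.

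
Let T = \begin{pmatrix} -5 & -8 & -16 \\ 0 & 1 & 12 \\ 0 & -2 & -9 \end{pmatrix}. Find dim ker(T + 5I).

2

T + 5I = [[0, -8, -16], [0, 6, 12], [0, -2, -4]].
This matrix has rank 1, so its null space has dimension 3 − 1 = 2.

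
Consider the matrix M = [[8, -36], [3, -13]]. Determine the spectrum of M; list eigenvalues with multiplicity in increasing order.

-4, -1

Characteristic polynomial: p(μ) = μ^2 + 5μ + 4 = (μ + 1)(μ + 4).
Roots (with multiplicity): -4, -1.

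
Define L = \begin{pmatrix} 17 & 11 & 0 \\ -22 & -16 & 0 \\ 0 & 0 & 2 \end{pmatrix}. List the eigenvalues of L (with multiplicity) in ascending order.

Characteristic polynomial: p(r) = r^3 - 3r^2 - 28r + 60 = (r - 6)(r - 2)(r + 5).
Roots (with multiplicity): -5, 2, 6.

-5, 2, 6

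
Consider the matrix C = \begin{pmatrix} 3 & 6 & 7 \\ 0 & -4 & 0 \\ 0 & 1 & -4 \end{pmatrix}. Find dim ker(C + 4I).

C + 4I = [[7, 6, 7], [0, 0, 0], [0, 1, 0]].
This matrix has rank 2, so its null space has dimension 3 − 2 = 1.

1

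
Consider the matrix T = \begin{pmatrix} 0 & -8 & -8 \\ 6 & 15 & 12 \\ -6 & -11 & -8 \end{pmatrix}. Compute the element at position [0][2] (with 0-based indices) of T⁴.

Characteristic polynomial: μ^3 - 7μ^2 + 12μ = μ(μ - 4)(μ - 3), so the eigenvalues are 0, 3, 4.
μ=0: eigenvector (1, -2, 2).
μ=4: eigenvector (-2, 0, 1).
μ=3: eigenvector (0, 1, -1).
P = [[1, -2, 0], [-2, 0, 1], [2, 1, -1]], D = diag(0, 4, 3), P⁻¹ = [[1, 2, 2], [0, 1, 1], [2, 5, 4]].
T⁴ = P·diag(0, 256, 81)·P⁻¹ = [[0, -512, -512], [162, 405, 324], [-162, -149, -68]].
The requested entry is -512.

-512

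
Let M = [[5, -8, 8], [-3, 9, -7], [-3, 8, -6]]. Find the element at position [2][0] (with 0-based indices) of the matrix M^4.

-609

Characteristic polynomial: μ^3 - 8μ^2 + 17μ - 10 = (μ - 5)(μ - 2)(μ - 1), so the eigenvalues are 1, 2, 5.
μ=5: eigenvector (1, -1, -1).
μ=1: eigenvector (2, -1, -2).
μ=2: eigenvector (0, 1, 1).
P = [[1, 2, 0], [-1, -1, 1], [-1, -2, 1]], D = diag(5, 1, 2), P⁻¹ = [[1, -2, 2], [0, 1, -1], [1, 0, 1]].
M⁴ = P·diag(625, 1, 16)·P⁻¹ = [[625, -1248, 1248], [-609, 1249, -1233], [-609, 1248, -1232]].
The requested entry is -609.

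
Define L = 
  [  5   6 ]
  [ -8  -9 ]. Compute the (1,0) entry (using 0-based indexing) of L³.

Characteristic polynomial: t^2 + 4t + 3 = (t + 1)(t + 3), so the eigenvalues are -3, -1.
t=-1: eigenvector (1, -1).
t=-3: eigenvector (-3, 4).
P = [[1, -3], [-1, 4]], D = diag(-1, -3), P⁻¹ = [[4, 3], [1, 1]].
L³ = P·diag(-1, -27)·P⁻¹ = [[77, 78], [-104, -105]].
The requested entry is -104.

-104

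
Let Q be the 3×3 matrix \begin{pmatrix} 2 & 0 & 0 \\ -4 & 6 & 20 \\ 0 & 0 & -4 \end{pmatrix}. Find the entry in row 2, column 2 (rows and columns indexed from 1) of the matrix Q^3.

Characteristic polynomial: s^3 - 4s^2 - 20s + 48 = (s - 6)(s - 2)(s + 4), so the eigenvalues are -4, 2, 6.
s=2: eigenvector (1, 1, 0).
s=6: eigenvector (0, 1, 0).
s=-4: eigenvector (0, -2, 1).
P = [[1, 0, 0], [1, 1, -2], [0, 0, 1]], D = diag(2, 6, -4), P⁻¹ = [[1, 0, 0], [-1, 1, 2], [0, 0, 1]].
Q³ = P·diag(8, 216, -64)·P⁻¹ = [[8, 0, 0], [-208, 216, 560], [0, 0, -64]].
The requested entry is 216.

216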